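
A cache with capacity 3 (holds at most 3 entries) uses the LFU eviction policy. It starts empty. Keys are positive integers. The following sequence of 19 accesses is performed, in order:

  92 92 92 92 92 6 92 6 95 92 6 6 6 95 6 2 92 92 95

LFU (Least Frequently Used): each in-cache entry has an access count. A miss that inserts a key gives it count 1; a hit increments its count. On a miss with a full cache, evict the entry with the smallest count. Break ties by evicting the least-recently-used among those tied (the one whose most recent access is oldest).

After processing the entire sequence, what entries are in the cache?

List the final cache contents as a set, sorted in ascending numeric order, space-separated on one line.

Answer: 6 92 95

Derivation:
LFU simulation (capacity=3):
  1. access 92: MISS. Cache: [92(c=1)]
  2. access 92: HIT, count now 2. Cache: [92(c=2)]
  3. access 92: HIT, count now 3. Cache: [92(c=3)]
  4. access 92: HIT, count now 4. Cache: [92(c=4)]
  5. access 92: HIT, count now 5. Cache: [92(c=5)]
  6. access 6: MISS. Cache: [6(c=1) 92(c=5)]
  7. access 92: HIT, count now 6. Cache: [6(c=1) 92(c=6)]
  8. access 6: HIT, count now 2. Cache: [6(c=2) 92(c=6)]
  9. access 95: MISS. Cache: [95(c=1) 6(c=2) 92(c=6)]
  10. access 92: HIT, count now 7. Cache: [95(c=1) 6(c=2) 92(c=7)]
  11. access 6: HIT, count now 3. Cache: [95(c=1) 6(c=3) 92(c=7)]
  12. access 6: HIT, count now 4. Cache: [95(c=1) 6(c=4) 92(c=7)]
  13. access 6: HIT, count now 5. Cache: [95(c=1) 6(c=5) 92(c=7)]
  14. access 95: HIT, count now 2. Cache: [95(c=2) 6(c=5) 92(c=7)]
  15. access 6: HIT, count now 6. Cache: [95(c=2) 6(c=6) 92(c=7)]
  16. access 2: MISS, evict 95(c=2). Cache: [2(c=1) 6(c=6) 92(c=7)]
  17. access 92: HIT, count now 8. Cache: [2(c=1) 6(c=6) 92(c=8)]
  18. access 92: HIT, count now 9. Cache: [2(c=1) 6(c=6) 92(c=9)]
  19. access 95: MISS, evict 2(c=1). Cache: [95(c=1) 6(c=6) 92(c=9)]
Total: 14 hits, 5 misses, 2 evictions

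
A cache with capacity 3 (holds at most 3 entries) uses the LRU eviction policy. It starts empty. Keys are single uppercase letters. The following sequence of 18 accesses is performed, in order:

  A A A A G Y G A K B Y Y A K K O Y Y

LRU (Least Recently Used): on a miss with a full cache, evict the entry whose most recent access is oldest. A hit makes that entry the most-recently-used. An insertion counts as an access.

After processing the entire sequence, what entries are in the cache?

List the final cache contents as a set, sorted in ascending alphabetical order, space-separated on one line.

Answer: K O Y

Derivation:
LRU simulation (capacity=3):
  1. access A: MISS. Cache (LRU->MRU): [A]
  2. access A: HIT. Cache (LRU->MRU): [A]
  3. access A: HIT. Cache (LRU->MRU): [A]
  4. access A: HIT. Cache (LRU->MRU): [A]
  5. access G: MISS. Cache (LRU->MRU): [A G]
  6. access Y: MISS. Cache (LRU->MRU): [A G Y]
  7. access G: HIT. Cache (LRU->MRU): [A Y G]
  8. access A: HIT. Cache (LRU->MRU): [Y G A]
  9. access K: MISS, evict Y. Cache (LRU->MRU): [G A K]
  10. access B: MISS, evict G. Cache (LRU->MRU): [A K B]
  11. access Y: MISS, evict A. Cache (LRU->MRU): [K B Y]
  12. access Y: HIT. Cache (LRU->MRU): [K B Y]
  13. access A: MISS, evict K. Cache (LRU->MRU): [B Y A]
  14. access K: MISS, evict B. Cache (LRU->MRU): [Y A K]
  15. access K: HIT. Cache (LRU->MRU): [Y A K]
  16. access O: MISS, evict Y. Cache (LRU->MRU): [A K O]
  17. access Y: MISS, evict A. Cache (LRU->MRU): [K O Y]
  18. access Y: HIT. Cache (LRU->MRU): [K O Y]
Total: 8 hits, 10 misses, 7 evictions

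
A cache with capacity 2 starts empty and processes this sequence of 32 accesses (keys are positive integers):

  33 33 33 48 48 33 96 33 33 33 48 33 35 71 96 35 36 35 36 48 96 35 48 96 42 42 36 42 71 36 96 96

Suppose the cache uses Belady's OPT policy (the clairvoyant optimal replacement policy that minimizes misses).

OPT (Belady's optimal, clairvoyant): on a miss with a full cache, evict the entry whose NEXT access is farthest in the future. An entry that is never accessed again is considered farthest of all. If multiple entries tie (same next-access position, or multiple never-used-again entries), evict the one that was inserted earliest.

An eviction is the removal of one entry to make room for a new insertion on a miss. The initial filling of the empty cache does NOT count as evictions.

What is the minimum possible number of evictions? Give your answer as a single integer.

Answer: 13

Derivation:
OPT (Belady) simulation (capacity=2):
  1. access 33: MISS. Cache: [33]
  2. access 33: HIT. Next use of 33: step 3. Cache: [33]
  3. access 33: HIT. Next use of 33: step 6. Cache: [33]
  4. access 48: MISS. Cache: [33 48]
  5. access 48: HIT. Next use of 48: step 11. Cache: [33 48]
  6. access 33: HIT. Next use of 33: step 8. Cache: [33 48]
  7. access 96: MISS, evict 48 (next use: step 11). Cache: [33 96]
  8. access 33: HIT. Next use of 33: step 9. Cache: [33 96]
  9. access 33: HIT. Next use of 33: step 10. Cache: [33 96]
  10. access 33: HIT. Next use of 33: step 12. Cache: [33 96]
  11. access 48: MISS, evict 96 (next use: step 15). Cache: [33 48]
  12. access 33: HIT. Next use of 33: never. Cache: [33 48]
  13. access 35: MISS, evict 33 (next use: never). Cache: [48 35]
  14. access 71: MISS, evict 48 (next use: step 20). Cache: [35 71]
  15. access 96: MISS, evict 71 (next use: step 29). Cache: [35 96]
  16. access 35: HIT. Next use of 35: step 18. Cache: [35 96]
  17. access 36: MISS, evict 96 (next use: step 21). Cache: [35 36]
  18. access 35: HIT. Next use of 35: step 22. Cache: [35 36]
  19. access 36: HIT. Next use of 36: step 27. Cache: [35 36]
  20. access 48: MISS, evict 36 (next use: step 27). Cache: [35 48]
  21. access 96: MISS, evict 48 (next use: step 23). Cache: [35 96]
  22. access 35: HIT. Next use of 35: never. Cache: [35 96]
  23. access 48: MISS, evict 35 (next use: never). Cache: [96 48]
  24. access 96: HIT. Next use of 96: step 31. Cache: [96 48]
  25. access 42: MISS, evict 48 (next use: never). Cache: [96 42]
  26. access 42: HIT. Next use of 42: step 28. Cache: [96 42]
  27. access 36: MISS, evict 96 (next use: step 31). Cache: [42 36]
  28. access 42: HIT. Next use of 42: never. Cache: [42 36]
  29. access 71: MISS, evict 42 (next use: never). Cache: [36 71]
  30. access 36: HIT. Next use of 36: never. Cache: [36 71]
  31. access 96: MISS, evict 36 (next use: never). Cache: [71 96]
  32. access 96: HIT. Next use of 96: never. Cache: [71 96]
Total: 17 hits, 15 misses, 13 evictions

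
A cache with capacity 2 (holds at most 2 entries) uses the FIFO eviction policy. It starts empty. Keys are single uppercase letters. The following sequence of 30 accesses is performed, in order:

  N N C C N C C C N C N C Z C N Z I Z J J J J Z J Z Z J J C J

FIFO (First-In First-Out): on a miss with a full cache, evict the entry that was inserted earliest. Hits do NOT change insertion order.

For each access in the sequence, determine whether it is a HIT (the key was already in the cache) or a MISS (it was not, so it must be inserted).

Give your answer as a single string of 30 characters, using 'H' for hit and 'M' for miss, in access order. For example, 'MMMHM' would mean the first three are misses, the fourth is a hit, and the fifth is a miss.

FIFO simulation (capacity=2):
  1. access N: MISS. Cache (old->new): [N]
  2. access N: HIT. Cache (old->new): [N]
  3. access C: MISS. Cache (old->new): [N C]
  4. access C: HIT. Cache (old->new): [N C]
  5. access N: HIT. Cache (old->new): [N C]
  6. access C: HIT. Cache (old->new): [N C]
  7. access C: HIT. Cache (old->new): [N C]
  8. access C: HIT. Cache (old->new): [N C]
  9. access N: HIT. Cache (old->new): [N C]
  10. access C: HIT. Cache (old->new): [N C]
  11. access N: HIT. Cache (old->new): [N C]
  12. access C: HIT. Cache (old->new): [N C]
  13. access Z: MISS, evict N. Cache (old->new): [C Z]
  14. access C: HIT. Cache (old->new): [C Z]
  15. access N: MISS, evict C. Cache (old->new): [Z N]
  16. access Z: HIT. Cache (old->new): [Z N]
  17. access I: MISS, evict Z. Cache (old->new): [N I]
  18. access Z: MISS, evict N. Cache (old->new): [I Z]
  19. access J: MISS, evict I. Cache (old->new): [Z J]
  20. access J: HIT. Cache (old->new): [Z J]
  21. access J: HIT. Cache (old->new): [Z J]
  22. access J: HIT. Cache (old->new): [Z J]
  23. access Z: HIT. Cache (old->new): [Z J]
  24. access J: HIT. Cache (old->new): [Z J]
  25. access Z: HIT. Cache (old->new): [Z J]
  26. access Z: HIT. Cache (old->new): [Z J]
  27. access J: HIT. Cache (old->new): [Z J]
  28. access J: HIT. Cache (old->new): [Z J]
  29. access C: MISS, evict Z. Cache (old->new): [J C]
  30. access J: HIT. Cache (old->new): [J C]
Total: 22 hits, 8 misses, 6 evictions

Answer: MHMHHHHHHHHHMHMHMMMHHHHHHHHHMH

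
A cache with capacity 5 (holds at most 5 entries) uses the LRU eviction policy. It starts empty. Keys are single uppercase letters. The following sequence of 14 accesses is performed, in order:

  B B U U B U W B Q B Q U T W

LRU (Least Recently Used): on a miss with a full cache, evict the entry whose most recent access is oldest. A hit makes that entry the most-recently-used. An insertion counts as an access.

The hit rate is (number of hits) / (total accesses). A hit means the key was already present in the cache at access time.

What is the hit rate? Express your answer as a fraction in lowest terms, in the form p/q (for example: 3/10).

Answer: 9/14

Derivation:
LRU simulation (capacity=5):
  1. access B: MISS. Cache (LRU->MRU): [B]
  2. access B: HIT. Cache (LRU->MRU): [B]
  3. access U: MISS. Cache (LRU->MRU): [B U]
  4. access U: HIT. Cache (LRU->MRU): [B U]
  5. access B: HIT. Cache (LRU->MRU): [U B]
  6. access U: HIT. Cache (LRU->MRU): [B U]
  7. access W: MISS. Cache (LRU->MRU): [B U W]
  8. access B: HIT. Cache (LRU->MRU): [U W B]
  9. access Q: MISS. Cache (LRU->MRU): [U W B Q]
  10. access B: HIT. Cache (LRU->MRU): [U W Q B]
  11. access Q: HIT. Cache (LRU->MRU): [U W B Q]
  12. access U: HIT. Cache (LRU->MRU): [W B Q U]
  13. access T: MISS. Cache (LRU->MRU): [W B Q U T]
  14. access W: HIT. Cache (LRU->MRU): [B Q U T W]
Total: 9 hits, 5 misses, 0 evictions

Hit rate = 9/14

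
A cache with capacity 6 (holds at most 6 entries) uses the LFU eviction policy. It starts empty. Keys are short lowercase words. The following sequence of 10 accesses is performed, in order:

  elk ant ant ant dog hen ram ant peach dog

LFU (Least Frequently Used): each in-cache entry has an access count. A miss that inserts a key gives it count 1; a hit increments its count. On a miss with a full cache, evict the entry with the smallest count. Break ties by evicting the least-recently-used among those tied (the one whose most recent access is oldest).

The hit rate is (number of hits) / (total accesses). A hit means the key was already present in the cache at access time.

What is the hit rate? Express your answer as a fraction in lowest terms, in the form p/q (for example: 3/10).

Answer: 2/5

Derivation:
LFU simulation (capacity=6):
  1. access elk: MISS. Cache: [elk(c=1)]
  2. access ant: MISS. Cache: [elk(c=1) ant(c=1)]
  3. access ant: HIT, count now 2. Cache: [elk(c=1) ant(c=2)]
  4. access ant: HIT, count now 3. Cache: [elk(c=1) ant(c=3)]
  5. access dog: MISS. Cache: [elk(c=1) dog(c=1) ant(c=3)]
  6. access hen: MISS. Cache: [elk(c=1) dog(c=1) hen(c=1) ant(c=3)]
  7. access ram: MISS. Cache: [elk(c=1) dog(c=1) hen(c=1) ram(c=1) ant(c=3)]
  8. access ant: HIT, count now 4. Cache: [elk(c=1) dog(c=1) hen(c=1) ram(c=1) ant(c=4)]
  9. access peach: MISS. Cache: [elk(c=1) dog(c=1) hen(c=1) ram(c=1) peach(c=1) ant(c=4)]
  10. access dog: HIT, count now 2. Cache: [elk(c=1) hen(c=1) ram(c=1) peach(c=1) dog(c=2) ant(c=4)]
Total: 4 hits, 6 misses, 0 evictions

Hit rate = 4/10 = 2/5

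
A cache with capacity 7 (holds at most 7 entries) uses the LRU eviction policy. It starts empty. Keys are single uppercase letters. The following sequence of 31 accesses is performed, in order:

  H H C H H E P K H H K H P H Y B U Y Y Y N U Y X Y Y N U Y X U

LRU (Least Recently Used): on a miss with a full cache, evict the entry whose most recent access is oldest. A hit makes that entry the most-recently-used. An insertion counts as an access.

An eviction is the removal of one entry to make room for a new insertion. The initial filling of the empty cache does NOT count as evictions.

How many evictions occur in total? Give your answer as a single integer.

LRU simulation (capacity=7):
  1. access H: MISS. Cache (LRU->MRU): [H]
  2. access H: HIT. Cache (LRU->MRU): [H]
  3. access C: MISS. Cache (LRU->MRU): [H C]
  4. access H: HIT. Cache (LRU->MRU): [C H]
  5. access H: HIT. Cache (LRU->MRU): [C H]
  6. access E: MISS. Cache (LRU->MRU): [C H E]
  7. access P: MISS. Cache (LRU->MRU): [C H E P]
  8. access K: MISS. Cache (LRU->MRU): [C H E P K]
  9. access H: HIT. Cache (LRU->MRU): [C E P K H]
  10. access H: HIT. Cache (LRU->MRU): [C E P K H]
  11. access K: HIT. Cache (LRU->MRU): [C E P H K]
  12. access H: HIT. Cache (LRU->MRU): [C E P K H]
  13. access P: HIT. Cache (LRU->MRU): [C E K H P]
  14. access H: HIT. Cache (LRU->MRU): [C E K P H]
  15. access Y: MISS. Cache (LRU->MRU): [C E K P H Y]
  16. access B: MISS. Cache (LRU->MRU): [C E K P H Y B]
  17. access U: MISS, evict C. Cache (LRU->MRU): [E K P H Y B U]
  18. access Y: HIT. Cache (LRU->MRU): [E K P H B U Y]
  19. access Y: HIT. Cache (LRU->MRU): [E K P H B U Y]
  20. access Y: HIT. Cache (LRU->MRU): [E K P H B U Y]
  21. access N: MISS, evict E. Cache (LRU->MRU): [K P H B U Y N]
  22. access U: HIT. Cache (LRU->MRU): [K P H B Y N U]
  23. access Y: HIT. Cache (LRU->MRU): [K P H B N U Y]
  24. access X: MISS, evict K. Cache (LRU->MRU): [P H B N U Y X]
  25. access Y: HIT. Cache (LRU->MRU): [P H B N U X Y]
  26. access Y: HIT. Cache (LRU->MRU): [P H B N U X Y]
  27. access N: HIT. Cache (LRU->MRU): [P H B U X Y N]
  28. access U: HIT. Cache (LRU->MRU): [P H B X Y N U]
  29. access Y: HIT. Cache (LRU->MRU): [P H B X N U Y]
  30. access X: HIT. Cache (LRU->MRU): [P H B N U Y X]
  31. access U: HIT. Cache (LRU->MRU): [P H B N Y X U]
Total: 21 hits, 10 misses, 3 evictions

Answer: 3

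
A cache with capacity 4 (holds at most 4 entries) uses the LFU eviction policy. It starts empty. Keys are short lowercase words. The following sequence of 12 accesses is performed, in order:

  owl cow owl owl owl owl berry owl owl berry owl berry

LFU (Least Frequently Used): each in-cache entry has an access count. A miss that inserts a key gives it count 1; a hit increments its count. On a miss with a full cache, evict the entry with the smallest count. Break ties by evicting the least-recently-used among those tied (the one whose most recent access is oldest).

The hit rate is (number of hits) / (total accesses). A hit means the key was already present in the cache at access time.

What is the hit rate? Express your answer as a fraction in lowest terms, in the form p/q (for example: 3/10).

LFU simulation (capacity=4):
  1. access owl: MISS. Cache: [owl(c=1)]
  2. access cow: MISS. Cache: [owl(c=1) cow(c=1)]
  3. access owl: HIT, count now 2. Cache: [cow(c=1) owl(c=2)]
  4. access owl: HIT, count now 3. Cache: [cow(c=1) owl(c=3)]
  5. access owl: HIT, count now 4. Cache: [cow(c=1) owl(c=4)]
  6. access owl: HIT, count now 5. Cache: [cow(c=1) owl(c=5)]
  7. access berry: MISS. Cache: [cow(c=1) berry(c=1) owl(c=5)]
  8. access owl: HIT, count now 6. Cache: [cow(c=1) berry(c=1) owl(c=6)]
  9. access owl: HIT, count now 7. Cache: [cow(c=1) berry(c=1) owl(c=7)]
  10. access berry: HIT, count now 2. Cache: [cow(c=1) berry(c=2) owl(c=7)]
  11. access owl: HIT, count now 8. Cache: [cow(c=1) berry(c=2) owl(c=8)]
  12. access berry: HIT, count now 3. Cache: [cow(c=1) berry(c=3) owl(c=8)]
Total: 9 hits, 3 misses, 0 evictions

Hit rate = 9/12 = 3/4

Answer: 3/4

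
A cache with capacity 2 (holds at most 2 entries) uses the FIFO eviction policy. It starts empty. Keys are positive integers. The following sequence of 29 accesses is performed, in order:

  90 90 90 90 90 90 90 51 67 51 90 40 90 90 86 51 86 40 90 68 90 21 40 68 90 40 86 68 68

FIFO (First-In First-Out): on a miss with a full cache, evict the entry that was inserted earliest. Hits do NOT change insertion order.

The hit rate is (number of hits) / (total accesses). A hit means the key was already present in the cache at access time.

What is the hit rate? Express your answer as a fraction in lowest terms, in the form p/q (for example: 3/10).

FIFO simulation (capacity=2):
  1. access 90: MISS. Cache (old->new): [90]
  2. access 90: HIT. Cache (old->new): [90]
  3. access 90: HIT. Cache (old->new): [90]
  4. access 90: HIT. Cache (old->new): [90]
  5. access 90: HIT. Cache (old->new): [90]
  6. access 90: HIT. Cache (old->new): [90]
  7. access 90: HIT. Cache (old->new): [90]
  8. access 51: MISS. Cache (old->new): [90 51]
  9. access 67: MISS, evict 90. Cache (old->new): [51 67]
  10. access 51: HIT. Cache (old->new): [51 67]
  11. access 90: MISS, evict 51. Cache (old->new): [67 90]
  12. access 40: MISS, evict 67. Cache (old->new): [90 40]
  13. access 90: HIT. Cache (old->new): [90 40]
  14. access 90: HIT. Cache (old->new): [90 40]
  15. access 86: MISS, evict 90. Cache (old->new): [40 86]
  16. access 51: MISS, evict 40. Cache (old->new): [86 51]
  17. access 86: HIT. Cache (old->new): [86 51]
  18. access 40: MISS, evict 86. Cache (old->new): [51 40]
  19. access 90: MISS, evict 51. Cache (old->new): [40 90]
  20. access 68: MISS, evict 40. Cache (old->new): [90 68]
  21. access 90: HIT. Cache (old->new): [90 68]
  22. access 21: MISS, evict 90. Cache (old->new): [68 21]
  23. access 40: MISS, evict 68. Cache (old->new): [21 40]
  24. access 68: MISS, evict 21. Cache (old->new): [40 68]
  25. access 90: MISS, evict 40. Cache (old->new): [68 90]
  26. access 40: MISS, evict 68. Cache (old->new): [90 40]
  27. access 86: MISS, evict 90. Cache (old->new): [40 86]
  28. access 68: MISS, evict 40. Cache (old->new): [86 68]
  29. access 68: HIT. Cache (old->new): [86 68]
Total: 12 hits, 17 misses, 15 evictions

Hit rate = 12/29

Answer: 12/29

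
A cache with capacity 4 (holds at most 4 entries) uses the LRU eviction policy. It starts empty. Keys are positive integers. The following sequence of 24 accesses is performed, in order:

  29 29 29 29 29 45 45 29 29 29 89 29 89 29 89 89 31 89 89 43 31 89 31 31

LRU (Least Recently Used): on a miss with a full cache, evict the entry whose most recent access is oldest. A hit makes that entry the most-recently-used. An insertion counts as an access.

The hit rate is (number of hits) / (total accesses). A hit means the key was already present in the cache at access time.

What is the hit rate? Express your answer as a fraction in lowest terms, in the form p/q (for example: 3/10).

LRU simulation (capacity=4):
  1. access 29: MISS. Cache (LRU->MRU): [29]
  2. access 29: HIT. Cache (LRU->MRU): [29]
  3. access 29: HIT. Cache (LRU->MRU): [29]
  4. access 29: HIT. Cache (LRU->MRU): [29]
  5. access 29: HIT. Cache (LRU->MRU): [29]
  6. access 45: MISS. Cache (LRU->MRU): [29 45]
  7. access 45: HIT. Cache (LRU->MRU): [29 45]
  8. access 29: HIT. Cache (LRU->MRU): [45 29]
  9. access 29: HIT. Cache (LRU->MRU): [45 29]
  10. access 29: HIT. Cache (LRU->MRU): [45 29]
  11. access 89: MISS. Cache (LRU->MRU): [45 29 89]
  12. access 29: HIT. Cache (LRU->MRU): [45 89 29]
  13. access 89: HIT. Cache (LRU->MRU): [45 29 89]
  14. access 29: HIT. Cache (LRU->MRU): [45 89 29]
  15. access 89: HIT. Cache (LRU->MRU): [45 29 89]
  16. access 89: HIT. Cache (LRU->MRU): [45 29 89]
  17. access 31: MISS. Cache (LRU->MRU): [45 29 89 31]
  18. access 89: HIT. Cache (LRU->MRU): [45 29 31 89]
  19. access 89: HIT. Cache (LRU->MRU): [45 29 31 89]
  20. access 43: MISS, evict 45. Cache (LRU->MRU): [29 31 89 43]
  21. access 31: HIT. Cache (LRU->MRU): [29 89 43 31]
  22. access 89: HIT. Cache (LRU->MRU): [29 43 31 89]
  23. access 31: HIT. Cache (LRU->MRU): [29 43 89 31]
  24. access 31: HIT. Cache (LRU->MRU): [29 43 89 31]
Total: 19 hits, 5 misses, 1 evictions

Hit rate = 19/24

Answer: 19/24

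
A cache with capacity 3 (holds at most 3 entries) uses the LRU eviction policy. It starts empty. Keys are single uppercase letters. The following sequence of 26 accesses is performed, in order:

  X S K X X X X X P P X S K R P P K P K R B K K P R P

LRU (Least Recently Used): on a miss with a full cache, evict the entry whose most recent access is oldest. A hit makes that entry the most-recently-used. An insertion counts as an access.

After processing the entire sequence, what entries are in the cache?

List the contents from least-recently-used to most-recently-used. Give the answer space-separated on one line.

LRU simulation (capacity=3):
  1. access X: MISS. Cache (LRU->MRU): [X]
  2. access S: MISS. Cache (LRU->MRU): [X S]
  3. access K: MISS. Cache (LRU->MRU): [X S K]
  4. access X: HIT. Cache (LRU->MRU): [S K X]
  5. access X: HIT. Cache (LRU->MRU): [S K X]
  6. access X: HIT. Cache (LRU->MRU): [S K X]
  7. access X: HIT. Cache (LRU->MRU): [S K X]
  8. access X: HIT. Cache (LRU->MRU): [S K X]
  9. access P: MISS, evict S. Cache (LRU->MRU): [K X P]
  10. access P: HIT. Cache (LRU->MRU): [K X P]
  11. access X: HIT. Cache (LRU->MRU): [K P X]
  12. access S: MISS, evict K. Cache (LRU->MRU): [P X S]
  13. access K: MISS, evict P. Cache (LRU->MRU): [X S K]
  14. access R: MISS, evict X. Cache (LRU->MRU): [S K R]
  15. access P: MISS, evict S. Cache (LRU->MRU): [K R P]
  16. access P: HIT. Cache (LRU->MRU): [K R P]
  17. access K: HIT. Cache (LRU->MRU): [R P K]
  18. access P: HIT. Cache (LRU->MRU): [R K P]
  19. access K: HIT. Cache (LRU->MRU): [R P K]
  20. access R: HIT. Cache (LRU->MRU): [P K R]
  21. access B: MISS, evict P. Cache (LRU->MRU): [K R B]
  22. access K: HIT. Cache (LRU->MRU): [R B K]
  23. access K: HIT. Cache (LRU->MRU): [R B K]
  24. access P: MISS, evict R. Cache (LRU->MRU): [B K P]
  25. access R: MISS, evict B. Cache (LRU->MRU): [K P R]
  26. access P: HIT. Cache (LRU->MRU): [K R P]
Total: 15 hits, 11 misses, 8 evictions

Answer: K R P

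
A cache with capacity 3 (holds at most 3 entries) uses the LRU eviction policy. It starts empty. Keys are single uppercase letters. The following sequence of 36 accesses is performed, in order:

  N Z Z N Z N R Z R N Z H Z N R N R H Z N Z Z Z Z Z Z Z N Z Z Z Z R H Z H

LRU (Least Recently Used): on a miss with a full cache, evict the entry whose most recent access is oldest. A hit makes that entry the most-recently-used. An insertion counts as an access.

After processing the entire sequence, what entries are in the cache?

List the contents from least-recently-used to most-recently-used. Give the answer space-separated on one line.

Answer: R Z H

Derivation:
LRU simulation (capacity=3):
  1. access N: MISS. Cache (LRU->MRU): [N]
  2. access Z: MISS. Cache (LRU->MRU): [N Z]
  3. access Z: HIT. Cache (LRU->MRU): [N Z]
  4. access N: HIT. Cache (LRU->MRU): [Z N]
  5. access Z: HIT. Cache (LRU->MRU): [N Z]
  6. access N: HIT. Cache (LRU->MRU): [Z N]
  7. access R: MISS. Cache (LRU->MRU): [Z N R]
  8. access Z: HIT. Cache (LRU->MRU): [N R Z]
  9. access R: HIT. Cache (LRU->MRU): [N Z R]
  10. access N: HIT. Cache (LRU->MRU): [Z R N]
  11. access Z: HIT. Cache (LRU->MRU): [R N Z]
  12. access H: MISS, evict R. Cache (LRU->MRU): [N Z H]
  13. access Z: HIT. Cache (LRU->MRU): [N H Z]
  14. access N: HIT. Cache (LRU->MRU): [H Z N]
  15. access R: MISS, evict H. Cache (LRU->MRU): [Z N R]
  16. access N: HIT. Cache (LRU->MRU): [Z R N]
  17. access R: HIT. Cache (LRU->MRU): [Z N R]
  18. access H: MISS, evict Z. Cache (LRU->MRU): [N R H]
  19. access Z: MISS, evict N. Cache (LRU->MRU): [R H Z]
  20. access N: MISS, evict R. Cache (LRU->MRU): [H Z N]
  21. access Z: HIT. Cache (LRU->MRU): [H N Z]
  22. access Z: HIT. Cache (LRU->MRU): [H N Z]
  23. access Z: HIT. Cache (LRU->MRU): [H N Z]
  24. access Z: HIT. Cache (LRU->MRU): [H N Z]
  25. access Z: HIT. Cache (LRU->MRU): [H N Z]
  26. access Z: HIT. Cache (LRU->MRU): [H N Z]
  27. access Z: HIT. Cache (LRU->MRU): [H N Z]
  28. access N: HIT. Cache (LRU->MRU): [H Z N]
  29. access Z: HIT. Cache (LRU->MRU): [H N Z]
  30. access Z: HIT. Cache (LRU->MRU): [H N Z]
  31. access Z: HIT. Cache (LRU->MRU): [H N Z]
  32. access Z: HIT. Cache (LRU->MRU): [H N Z]
  33. access R: MISS, evict H. Cache (LRU->MRU): [N Z R]
  34. access H: MISS, evict N. Cache (LRU->MRU): [Z R H]
  35. access Z: HIT. Cache (LRU->MRU): [R H Z]
  36. access H: HIT. Cache (LRU->MRU): [R Z H]
Total: 26 hits, 10 misses, 7 evictions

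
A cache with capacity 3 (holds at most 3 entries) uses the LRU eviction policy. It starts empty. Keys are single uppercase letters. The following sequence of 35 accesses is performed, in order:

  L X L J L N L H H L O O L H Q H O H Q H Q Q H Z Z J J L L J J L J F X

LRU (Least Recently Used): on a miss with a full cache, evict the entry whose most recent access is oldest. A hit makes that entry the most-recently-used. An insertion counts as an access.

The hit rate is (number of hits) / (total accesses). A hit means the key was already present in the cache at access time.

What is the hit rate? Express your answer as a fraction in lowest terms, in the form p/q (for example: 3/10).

Answer: 22/35

Derivation:
LRU simulation (capacity=3):
  1. access L: MISS. Cache (LRU->MRU): [L]
  2. access X: MISS. Cache (LRU->MRU): [L X]
  3. access L: HIT. Cache (LRU->MRU): [X L]
  4. access J: MISS. Cache (LRU->MRU): [X L J]
  5. access L: HIT. Cache (LRU->MRU): [X J L]
  6. access N: MISS, evict X. Cache (LRU->MRU): [J L N]
  7. access L: HIT. Cache (LRU->MRU): [J N L]
  8. access H: MISS, evict J. Cache (LRU->MRU): [N L H]
  9. access H: HIT. Cache (LRU->MRU): [N L H]
  10. access L: HIT. Cache (LRU->MRU): [N H L]
  11. access O: MISS, evict N. Cache (LRU->MRU): [H L O]
  12. access O: HIT. Cache (LRU->MRU): [H L O]
  13. access L: HIT. Cache (LRU->MRU): [H O L]
  14. access H: HIT. Cache (LRU->MRU): [O L H]
  15. access Q: MISS, evict O. Cache (LRU->MRU): [L H Q]
  16. access H: HIT. Cache (LRU->MRU): [L Q H]
  17. access O: MISS, evict L. Cache (LRU->MRU): [Q H O]
  18. access H: HIT. Cache (LRU->MRU): [Q O H]
  19. access Q: HIT. Cache (LRU->MRU): [O H Q]
  20. access H: HIT. Cache (LRU->MRU): [O Q H]
  21. access Q: HIT. Cache (LRU->MRU): [O H Q]
  22. access Q: HIT. Cache (LRU->MRU): [O H Q]
  23. access H: HIT. Cache (LRU->MRU): [O Q H]
  24. access Z: MISS, evict O. Cache (LRU->MRU): [Q H Z]
  25. access Z: HIT. Cache (LRU->MRU): [Q H Z]
  26. access J: MISS, evict Q. Cache (LRU->MRU): [H Z J]
  27. access J: HIT. Cache (LRU->MRU): [H Z J]
  28. access L: MISS, evict H. Cache (LRU->MRU): [Z J L]
  29. access L: HIT. Cache (LRU->MRU): [Z J L]
  30. access J: HIT. Cache (LRU->MRU): [Z L J]
  31. access J: HIT. Cache (LRU->MRU): [Z L J]
  32. access L: HIT. Cache (LRU->MRU): [Z J L]
  33. access J: HIT. Cache (LRU->MRU): [Z L J]
  34. access F: MISS, evict Z. Cache (LRU->MRU): [L J F]
  35. access X: MISS, evict L. Cache (LRU->MRU): [J F X]
Total: 22 hits, 13 misses, 10 evictions

Hit rate = 22/35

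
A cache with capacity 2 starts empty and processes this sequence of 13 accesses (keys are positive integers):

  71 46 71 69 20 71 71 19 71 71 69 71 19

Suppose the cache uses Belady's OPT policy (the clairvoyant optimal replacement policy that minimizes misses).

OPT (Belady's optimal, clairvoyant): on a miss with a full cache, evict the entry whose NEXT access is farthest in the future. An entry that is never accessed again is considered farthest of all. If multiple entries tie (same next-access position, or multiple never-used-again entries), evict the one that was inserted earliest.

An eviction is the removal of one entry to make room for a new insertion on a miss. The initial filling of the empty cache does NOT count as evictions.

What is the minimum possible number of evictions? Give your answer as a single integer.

Answer: 5

Derivation:
OPT (Belady) simulation (capacity=2):
  1. access 71: MISS. Cache: [71]
  2. access 46: MISS. Cache: [71 46]
  3. access 71: HIT. Next use of 71: step 6. Cache: [71 46]
  4. access 69: MISS, evict 46 (next use: never). Cache: [71 69]
  5. access 20: MISS, evict 69 (next use: step 11). Cache: [71 20]
  6. access 71: HIT. Next use of 71: step 7. Cache: [71 20]
  7. access 71: HIT. Next use of 71: step 9. Cache: [71 20]
  8. access 19: MISS, evict 20 (next use: never). Cache: [71 19]
  9. access 71: HIT. Next use of 71: step 10. Cache: [71 19]
  10. access 71: HIT. Next use of 71: step 12. Cache: [71 19]
  11. access 69: MISS, evict 19 (next use: step 13). Cache: [71 69]
  12. access 71: HIT. Next use of 71: never. Cache: [71 69]
  13. access 19: MISS, evict 71 (next use: never). Cache: [69 19]
Total: 6 hits, 7 misses, 5 evictions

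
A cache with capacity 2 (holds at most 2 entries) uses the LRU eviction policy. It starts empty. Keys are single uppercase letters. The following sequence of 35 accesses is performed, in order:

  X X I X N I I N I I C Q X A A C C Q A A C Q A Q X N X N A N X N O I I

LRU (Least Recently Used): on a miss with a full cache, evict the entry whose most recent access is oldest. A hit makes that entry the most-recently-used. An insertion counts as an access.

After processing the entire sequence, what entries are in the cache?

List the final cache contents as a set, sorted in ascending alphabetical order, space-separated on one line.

Answer: I O

Derivation:
LRU simulation (capacity=2):
  1. access X: MISS. Cache (LRU->MRU): [X]
  2. access X: HIT. Cache (LRU->MRU): [X]
  3. access I: MISS. Cache (LRU->MRU): [X I]
  4. access X: HIT. Cache (LRU->MRU): [I X]
  5. access N: MISS, evict I. Cache (LRU->MRU): [X N]
  6. access I: MISS, evict X. Cache (LRU->MRU): [N I]
  7. access I: HIT. Cache (LRU->MRU): [N I]
  8. access N: HIT. Cache (LRU->MRU): [I N]
  9. access I: HIT. Cache (LRU->MRU): [N I]
  10. access I: HIT. Cache (LRU->MRU): [N I]
  11. access C: MISS, evict N. Cache (LRU->MRU): [I C]
  12. access Q: MISS, evict I. Cache (LRU->MRU): [C Q]
  13. access X: MISS, evict C. Cache (LRU->MRU): [Q X]
  14. access A: MISS, evict Q. Cache (LRU->MRU): [X A]
  15. access A: HIT. Cache (LRU->MRU): [X A]
  16. access C: MISS, evict X. Cache (LRU->MRU): [A C]
  17. access C: HIT. Cache (LRU->MRU): [A C]
  18. access Q: MISS, evict A. Cache (LRU->MRU): [C Q]
  19. access A: MISS, evict C. Cache (LRU->MRU): [Q A]
  20. access A: HIT. Cache (LRU->MRU): [Q A]
  21. access C: MISS, evict Q. Cache (LRU->MRU): [A C]
  22. access Q: MISS, evict A. Cache (LRU->MRU): [C Q]
  23. access A: MISS, evict C. Cache (LRU->MRU): [Q A]
  24. access Q: HIT. Cache (LRU->MRU): [A Q]
  25. access X: MISS, evict A. Cache (LRU->MRU): [Q X]
  26. access N: MISS, evict Q. Cache (LRU->MRU): [X N]
  27. access X: HIT. Cache (LRU->MRU): [N X]
  28. access N: HIT. Cache (LRU->MRU): [X N]
  29. access A: MISS, evict X. Cache (LRU->MRU): [N A]
  30. access N: HIT. Cache (LRU->MRU): [A N]
  31. access X: MISS, evict A. Cache (LRU->MRU): [N X]
  32. access N: HIT. Cache (LRU->MRU): [X N]
  33. access O: MISS, evict X. Cache (LRU->MRU): [N O]
  34. access I: MISS, evict N. Cache (LRU->MRU): [O I]
  35. access I: HIT. Cache (LRU->MRU): [O I]
Total: 15 hits, 20 misses, 18 evictions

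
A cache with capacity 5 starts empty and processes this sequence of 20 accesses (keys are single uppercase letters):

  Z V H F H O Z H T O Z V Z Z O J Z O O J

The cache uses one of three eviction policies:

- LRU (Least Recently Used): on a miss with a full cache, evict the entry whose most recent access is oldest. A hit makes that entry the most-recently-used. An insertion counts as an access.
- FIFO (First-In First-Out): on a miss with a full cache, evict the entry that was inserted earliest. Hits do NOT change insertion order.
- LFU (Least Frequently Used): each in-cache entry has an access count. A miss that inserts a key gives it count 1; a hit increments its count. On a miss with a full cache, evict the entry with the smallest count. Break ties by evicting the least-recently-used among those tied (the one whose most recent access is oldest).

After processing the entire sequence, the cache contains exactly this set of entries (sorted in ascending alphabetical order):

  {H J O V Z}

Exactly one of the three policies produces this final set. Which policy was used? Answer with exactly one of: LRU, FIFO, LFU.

Answer: LFU

Derivation:
Simulating under each policy and comparing final sets:
  LRU: final set = {J O T V Z} -> differs
  FIFO: final set = {J O T V Z} -> differs
  LFU: final set = {H J O V Z} -> MATCHES target
Only LFU produces the target set.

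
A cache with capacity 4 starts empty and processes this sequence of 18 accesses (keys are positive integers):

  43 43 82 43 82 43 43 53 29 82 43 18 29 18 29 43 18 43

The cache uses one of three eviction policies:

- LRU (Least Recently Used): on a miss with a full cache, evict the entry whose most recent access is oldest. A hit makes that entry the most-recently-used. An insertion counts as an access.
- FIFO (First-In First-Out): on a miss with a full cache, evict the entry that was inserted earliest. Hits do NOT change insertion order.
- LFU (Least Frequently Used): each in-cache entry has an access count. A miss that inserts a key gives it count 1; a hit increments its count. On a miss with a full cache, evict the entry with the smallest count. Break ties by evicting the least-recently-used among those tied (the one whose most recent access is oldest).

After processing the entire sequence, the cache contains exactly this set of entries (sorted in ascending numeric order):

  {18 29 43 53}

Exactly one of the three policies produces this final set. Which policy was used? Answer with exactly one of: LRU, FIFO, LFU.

Simulating under each policy and comparing final sets:
  LRU: final set = {18 29 43 82} -> differs
  FIFO: final set = {18 29 43 53} -> MATCHES target
  LFU: final set = {18 29 43 82} -> differs
Only FIFO produces the target set.

Answer: FIFO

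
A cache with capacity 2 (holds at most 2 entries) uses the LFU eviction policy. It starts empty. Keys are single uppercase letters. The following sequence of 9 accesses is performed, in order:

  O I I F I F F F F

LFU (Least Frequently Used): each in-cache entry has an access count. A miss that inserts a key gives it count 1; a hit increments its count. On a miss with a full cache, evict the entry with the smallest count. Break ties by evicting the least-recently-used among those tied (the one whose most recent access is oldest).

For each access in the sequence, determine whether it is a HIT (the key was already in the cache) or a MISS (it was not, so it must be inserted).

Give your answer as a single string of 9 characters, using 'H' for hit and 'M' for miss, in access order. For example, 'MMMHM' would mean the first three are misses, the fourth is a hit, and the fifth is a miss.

LFU simulation (capacity=2):
  1. access O: MISS. Cache: [O(c=1)]
  2. access I: MISS. Cache: [O(c=1) I(c=1)]
  3. access I: HIT, count now 2. Cache: [O(c=1) I(c=2)]
  4. access F: MISS, evict O(c=1). Cache: [F(c=1) I(c=2)]
  5. access I: HIT, count now 3. Cache: [F(c=1) I(c=3)]
  6. access F: HIT, count now 2. Cache: [F(c=2) I(c=3)]
  7. access F: HIT, count now 3. Cache: [I(c=3) F(c=3)]
  8. access F: HIT, count now 4. Cache: [I(c=3) F(c=4)]
  9. access F: HIT, count now 5. Cache: [I(c=3) F(c=5)]
Total: 6 hits, 3 misses, 1 evictions

Answer: MMHMHHHHH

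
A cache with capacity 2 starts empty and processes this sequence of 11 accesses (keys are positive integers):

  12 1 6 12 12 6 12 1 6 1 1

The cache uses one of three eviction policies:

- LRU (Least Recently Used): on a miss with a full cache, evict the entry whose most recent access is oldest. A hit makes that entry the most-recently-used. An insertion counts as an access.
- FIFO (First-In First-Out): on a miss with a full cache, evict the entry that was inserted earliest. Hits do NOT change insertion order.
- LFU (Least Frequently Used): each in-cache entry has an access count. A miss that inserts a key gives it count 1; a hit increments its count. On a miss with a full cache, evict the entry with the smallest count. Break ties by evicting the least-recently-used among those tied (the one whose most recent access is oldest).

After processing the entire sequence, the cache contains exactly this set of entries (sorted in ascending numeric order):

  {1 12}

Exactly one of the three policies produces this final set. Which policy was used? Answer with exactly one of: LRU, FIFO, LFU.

Answer: LFU

Derivation:
Simulating under each policy and comparing final sets:
  LRU: final set = {1 6} -> differs
  FIFO: final set = {1 6} -> differs
  LFU: final set = {1 12} -> MATCHES target
Only LFU produces the target set.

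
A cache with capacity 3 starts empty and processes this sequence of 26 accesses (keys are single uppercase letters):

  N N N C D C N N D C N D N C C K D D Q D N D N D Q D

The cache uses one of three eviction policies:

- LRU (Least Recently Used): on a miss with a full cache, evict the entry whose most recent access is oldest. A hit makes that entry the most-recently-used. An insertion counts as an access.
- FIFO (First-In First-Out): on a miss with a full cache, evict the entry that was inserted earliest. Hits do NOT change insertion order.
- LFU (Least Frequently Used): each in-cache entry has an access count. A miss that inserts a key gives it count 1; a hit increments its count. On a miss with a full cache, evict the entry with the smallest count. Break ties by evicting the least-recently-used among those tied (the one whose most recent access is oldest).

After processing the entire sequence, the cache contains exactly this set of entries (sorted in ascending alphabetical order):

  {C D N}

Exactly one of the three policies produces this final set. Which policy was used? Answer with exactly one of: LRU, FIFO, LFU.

Simulating under each policy and comparing final sets:
  LRU: final set = {D N Q} -> differs
  FIFO: final set = {D N Q} -> differs
  LFU: final set = {C D N} -> MATCHES target
Only LFU produces the target set.

Answer: LFU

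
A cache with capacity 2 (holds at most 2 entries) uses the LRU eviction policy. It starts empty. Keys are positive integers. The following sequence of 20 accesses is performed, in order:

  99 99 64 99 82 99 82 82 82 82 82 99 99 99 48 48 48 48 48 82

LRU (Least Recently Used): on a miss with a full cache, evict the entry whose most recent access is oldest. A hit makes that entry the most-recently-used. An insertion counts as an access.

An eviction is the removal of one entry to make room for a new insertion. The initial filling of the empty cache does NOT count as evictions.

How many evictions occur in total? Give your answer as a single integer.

Answer: 3

Derivation:
LRU simulation (capacity=2):
  1. access 99: MISS. Cache (LRU->MRU): [99]
  2. access 99: HIT. Cache (LRU->MRU): [99]
  3. access 64: MISS. Cache (LRU->MRU): [99 64]
  4. access 99: HIT. Cache (LRU->MRU): [64 99]
  5. access 82: MISS, evict 64. Cache (LRU->MRU): [99 82]
  6. access 99: HIT. Cache (LRU->MRU): [82 99]
  7. access 82: HIT. Cache (LRU->MRU): [99 82]
  8. access 82: HIT. Cache (LRU->MRU): [99 82]
  9. access 82: HIT. Cache (LRU->MRU): [99 82]
  10. access 82: HIT. Cache (LRU->MRU): [99 82]
  11. access 82: HIT. Cache (LRU->MRU): [99 82]
  12. access 99: HIT. Cache (LRU->MRU): [82 99]
  13. access 99: HIT. Cache (LRU->MRU): [82 99]
  14. access 99: HIT. Cache (LRU->MRU): [82 99]
  15. access 48: MISS, evict 82. Cache (LRU->MRU): [99 48]
  16. access 48: HIT. Cache (LRU->MRU): [99 48]
  17. access 48: HIT. Cache (LRU->MRU): [99 48]
  18. access 48: HIT. Cache (LRU->MRU): [99 48]
  19. access 48: HIT. Cache (LRU->MRU): [99 48]
  20. access 82: MISS, evict 99. Cache (LRU->MRU): [48 82]
Total: 15 hits, 5 misses, 3 evictions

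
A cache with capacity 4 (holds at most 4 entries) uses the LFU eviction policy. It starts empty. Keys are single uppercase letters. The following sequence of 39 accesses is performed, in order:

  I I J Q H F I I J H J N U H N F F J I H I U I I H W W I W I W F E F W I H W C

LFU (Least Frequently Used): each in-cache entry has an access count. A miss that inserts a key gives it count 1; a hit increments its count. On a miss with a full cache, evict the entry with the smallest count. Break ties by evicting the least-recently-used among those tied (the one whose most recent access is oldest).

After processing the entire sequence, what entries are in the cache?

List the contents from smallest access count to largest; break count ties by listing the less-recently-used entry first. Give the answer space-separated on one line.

Answer: C H W I

Derivation:
LFU simulation (capacity=4):
  1. access I: MISS. Cache: [I(c=1)]
  2. access I: HIT, count now 2. Cache: [I(c=2)]
  3. access J: MISS. Cache: [J(c=1) I(c=2)]
  4. access Q: MISS. Cache: [J(c=1) Q(c=1) I(c=2)]
  5. access H: MISS. Cache: [J(c=1) Q(c=1) H(c=1) I(c=2)]
  6. access F: MISS, evict J(c=1). Cache: [Q(c=1) H(c=1) F(c=1) I(c=2)]
  7. access I: HIT, count now 3. Cache: [Q(c=1) H(c=1) F(c=1) I(c=3)]
  8. access I: HIT, count now 4. Cache: [Q(c=1) H(c=1) F(c=1) I(c=4)]
  9. access J: MISS, evict Q(c=1). Cache: [H(c=1) F(c=1) J(c=1) I(c=4)]
  10. access H: HIT, count now 2. Cache: [F(c=1) J(c=1) H(c=2) I(c=4)]
  11. access J: HIT, count now 2. Cache: [F(c=1) H(c=2) J(c=2) I(c=4)]
  12. access N: MISS, evict F(c=1). Cache: [N(c=1) H(c=2) J(c=2) I(c=4)]
  13. access U: MISS, evict N(c=1). Cache: [U(c=1) H(c=2) J(c=2) I(c=4)]
  14. access H: HIT, count now 3. Cache: [U(c=1) J(c=2) H(c=3) I(c=4)]
  15. access N: MISS, evict U(c=1). Cache: [N(c=1) J(c=2) H(c=3) I(c=4)]
  16. access F: MISS, evict N(c=1). Cache: [F(c=1) J(c=2) H(c=3) I(c=4)]
  17. access F: HIT, count now 2. Cache: [J(c=2) F(c=2) H(c=3) I(c=4)]
  18. access J: HIT, count now 3. Cache: [F(c=2) H(c=3) J(c=3) I(c=4)]
  19. access I: HIT, count now 5. Cache: [F(c=2) H(c=3) J(c=3) I(c=5)]
  20. access H: HIT, count now 4. Cache: [F(c=2) J(c=3) H(c=4) I(c=5)]
  21. access I: HIT, count now 6. Cache: [F(c=2) J(c=3) H(c=4) I(c=6)]
  22. access U: MISS, evict F(c=2). Cache: [U(c=1) J(c=3) H(c=4) I(c=6)]
  23. access I: HIT, count now 7. Cache: [U(c=1) J(c=3) H(c=4) I(c=7)]
  24. access I: HIT, count now 8. Cache: [U(c=1) J(c=3) H(c=4) I(c=8)]
  25. access H: HIT, count now 5. Cache: [U(c=1) J(c=3) H(c=5) I(c=8)]
  26. access W: MISS, evict U(c=1). Cache: [W(c=1) J(c=3) H(c=5) I(c=8)]
  27. access W: HIT, count now 2. Cache: [W(c=2) J(c=3) H(c=5) I(c=8)]
  28. access I: HIT, count now 9. Cache: [W(c=2) J(c=3) H(c=5) I(c=9)]
  29. access W: HIT, count now 3. Cache: [J(c=3) W(c=3) H(c=5) I(c=9)]
  30. access I: HIT, count now 10. Cache: [J(c=3) W(c=3) H(c=5) I(c=10)]
  31. access W: HIT, count now 4. Cache: [J(c=3) W(c=4) H(c=5) I(c=10)]
  32. access F: MISS, evict J(c=3). Cache: [F(c=1) W(c=4) H(c=5) I(c=10)]
  33. access E: MISS, evict F(c=1). Cache: [E(c=1) W(c=4) H(c=5) I(c=10)]
  34. access F: MISS, evict E(c=1). Cache: [F(c=1) W(c=4) H(c=5) I(c=10)]
  35. access W: HIT, count now 5. Cache: [F(c=1) H(c=5) W(c=5) I(c=10)]
  36. access I: HIT, count now 11. Cache: [F(c=1) H(c=5) W(c=5) I(c=11)]
  37. access H: HIT, count now 6. Cache: [F(c=1) W(c=5) H(c=6) I(c=11)]
  38. access W: HIT, count now 6. Cache: [F(c=1) H(c=6) W(c=6) I(c=11)]
  39. access C: MISS, evict F(c=1). Cache: [C(c=1) H(c=6) W(c=6) I(c=11)]
Total: 23 hits, 16 misses, 12 evictions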